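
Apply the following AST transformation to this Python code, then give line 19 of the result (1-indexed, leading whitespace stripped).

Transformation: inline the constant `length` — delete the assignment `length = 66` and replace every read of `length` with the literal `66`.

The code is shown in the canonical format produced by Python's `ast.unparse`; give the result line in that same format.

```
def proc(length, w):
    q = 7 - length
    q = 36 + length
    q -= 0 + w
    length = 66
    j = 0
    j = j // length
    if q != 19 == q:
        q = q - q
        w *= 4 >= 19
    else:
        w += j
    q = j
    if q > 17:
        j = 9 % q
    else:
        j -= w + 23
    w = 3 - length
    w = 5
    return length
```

Transformed code:
def proc(length, w):
    q = 7 - 66
    q = 36 + 66
    q -= 0 + w
    j = 0
    j = j // 66
    if q != 19 == q:
        q = q - q
        w *= 4 >= 19
    else:
        w += j
    q = j
    if q > 17:
        j = 9 % q
    else:
        j -= w + 23
    w = 3 - 66
    w = 5
    return 66

return 66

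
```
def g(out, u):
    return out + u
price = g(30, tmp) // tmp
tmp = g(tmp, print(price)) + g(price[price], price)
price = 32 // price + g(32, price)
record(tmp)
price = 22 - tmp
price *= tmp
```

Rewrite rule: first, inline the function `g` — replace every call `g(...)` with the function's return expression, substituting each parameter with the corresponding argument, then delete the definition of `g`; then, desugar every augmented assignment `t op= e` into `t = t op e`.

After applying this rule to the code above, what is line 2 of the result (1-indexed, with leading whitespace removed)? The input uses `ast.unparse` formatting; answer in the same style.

Transformed code:
price = (30 + tmp) // tmp
tmp = tmp + print(price) + (price[price] + price)
price = 32 // price + (32 + price)
record(tmp)
price = 22 - tmp
price = price * tmp

tmp = tmp + print(price) + (price[price] + price)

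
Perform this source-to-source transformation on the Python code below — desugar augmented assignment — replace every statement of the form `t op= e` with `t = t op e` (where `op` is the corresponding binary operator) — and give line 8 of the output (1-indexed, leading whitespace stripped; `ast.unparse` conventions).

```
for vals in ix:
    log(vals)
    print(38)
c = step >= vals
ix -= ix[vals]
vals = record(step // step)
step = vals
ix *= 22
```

Transformed code:
for vals in ix:
    log(vals)
    print(38)
c = step >= vals
ix = ix - ix[vals]
vals = record(step // step)
step = vals
ix = ix * 22

ix = ix * 22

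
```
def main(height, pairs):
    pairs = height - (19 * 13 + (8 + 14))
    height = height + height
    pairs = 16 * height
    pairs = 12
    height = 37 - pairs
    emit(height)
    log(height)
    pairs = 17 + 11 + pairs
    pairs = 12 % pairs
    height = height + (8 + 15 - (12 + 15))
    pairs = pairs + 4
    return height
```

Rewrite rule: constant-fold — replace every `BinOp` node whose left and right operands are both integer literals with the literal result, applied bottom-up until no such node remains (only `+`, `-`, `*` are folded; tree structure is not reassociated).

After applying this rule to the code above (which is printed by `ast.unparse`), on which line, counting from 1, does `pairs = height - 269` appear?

Transformed code:
def main(height, pairs):
    pairs = height - 269
    height = height + height
    pairs = 16 * height
    pairs = 12
    height = 37 - pairs
    emit(height)
    log(height)
    pairs = 28 + pairs
    pairs = 12 % pairs
    height = height + -4
    pairs = pairs + 4
    return height

2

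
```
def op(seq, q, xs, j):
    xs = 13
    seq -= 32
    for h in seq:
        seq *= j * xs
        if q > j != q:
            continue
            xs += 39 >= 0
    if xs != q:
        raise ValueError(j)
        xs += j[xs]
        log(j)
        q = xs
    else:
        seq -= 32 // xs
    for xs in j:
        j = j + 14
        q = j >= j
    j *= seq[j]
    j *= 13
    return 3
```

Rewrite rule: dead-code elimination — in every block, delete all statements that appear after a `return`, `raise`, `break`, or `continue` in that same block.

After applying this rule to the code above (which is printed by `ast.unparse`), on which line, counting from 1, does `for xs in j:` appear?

12

Transformed code:
def op(seq, q, xs, j):
    xs = 13
    seq -= 32
    for h in seq:
        seq *= j * xs
        if q > j != q:
            continue
    if xs != q:
        raise ValueError(j)
    else:
        seq -= 32 // xs
    for xs in j:
        j = j + 14
        q = j >= j
    j *= seq[j]
    j *= 13
    return 3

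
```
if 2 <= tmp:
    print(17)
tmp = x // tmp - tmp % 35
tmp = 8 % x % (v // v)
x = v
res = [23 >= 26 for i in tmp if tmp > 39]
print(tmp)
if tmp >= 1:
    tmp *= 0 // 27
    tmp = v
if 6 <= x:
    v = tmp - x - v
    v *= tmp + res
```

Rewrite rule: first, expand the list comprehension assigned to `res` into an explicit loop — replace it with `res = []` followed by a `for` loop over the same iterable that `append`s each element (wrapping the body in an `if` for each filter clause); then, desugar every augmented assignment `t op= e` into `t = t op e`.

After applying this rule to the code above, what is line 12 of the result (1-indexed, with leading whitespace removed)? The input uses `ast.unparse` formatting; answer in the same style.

tmp = tmp * (0 // 27)

Transformed code:
if 2 <= tmp:
    print(17)
tmp = x // tmp - tmp % 35
tmp = 8 % x % (v // v)
x = v
res = []
for i in tmp:
    if tmp > 39:
        res.append(23 >= 26)
print(tmp)
if tmp >= 1:
    tmp = tmp * (0 // 27)
    tmp = v
if 6 <= x:
    v = tmp - x - v
    v = v * (tmp + res)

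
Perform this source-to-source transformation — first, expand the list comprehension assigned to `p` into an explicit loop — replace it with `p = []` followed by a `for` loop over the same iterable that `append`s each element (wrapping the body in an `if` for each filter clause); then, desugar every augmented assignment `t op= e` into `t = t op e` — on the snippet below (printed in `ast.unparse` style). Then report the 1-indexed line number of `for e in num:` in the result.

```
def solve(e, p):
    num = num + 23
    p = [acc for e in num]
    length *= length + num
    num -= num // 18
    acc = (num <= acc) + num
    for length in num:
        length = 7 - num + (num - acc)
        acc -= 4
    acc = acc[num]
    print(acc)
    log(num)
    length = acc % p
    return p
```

Transformed code:
def solve(e, p):
    num = num + 23
    p = []
    for e in num:
        p.append(acc)
    length = length * (length + num)
    num = num - num // 18
    acc = (num <= acc) + num
    for length in num:
        length = 7 - num + (num - acc)
        acc = acc - 4
    acc = acc[num]
    print(acc)
    log(num)
    length = acc % p
    return p

4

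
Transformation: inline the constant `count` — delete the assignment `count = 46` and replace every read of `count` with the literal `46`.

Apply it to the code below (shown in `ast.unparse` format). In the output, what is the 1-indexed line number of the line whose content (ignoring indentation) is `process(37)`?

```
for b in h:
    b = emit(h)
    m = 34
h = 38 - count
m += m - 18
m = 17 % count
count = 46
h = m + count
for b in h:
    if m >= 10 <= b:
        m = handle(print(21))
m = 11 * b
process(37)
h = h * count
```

Transformed code:
for b in h:
    b = emit(h)
    m = 34
h = 38 - 46
m += m - 18
m = 17 % 46
h = m + 46
for b in h:
    if m >= 10 <= b:
        m = handle(print(21))
m = 11 * b
process(37)
h = h * 46

12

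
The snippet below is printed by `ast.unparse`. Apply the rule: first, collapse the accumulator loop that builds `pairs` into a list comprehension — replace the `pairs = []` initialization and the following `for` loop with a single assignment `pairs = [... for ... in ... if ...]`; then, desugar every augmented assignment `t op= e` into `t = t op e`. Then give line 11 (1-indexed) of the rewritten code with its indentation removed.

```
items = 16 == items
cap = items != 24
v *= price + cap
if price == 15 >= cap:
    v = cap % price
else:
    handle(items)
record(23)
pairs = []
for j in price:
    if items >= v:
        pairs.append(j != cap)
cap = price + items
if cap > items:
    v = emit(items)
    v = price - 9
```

if cap > items:

Transformed code:
items = 16 == items
cap = items != 24
v = v * (price + cap)
if price == 15 >= cap:
    v = cap % price
else:
    handle(items)
record(23)
pairs = [j != cap for j in price if items >= v]
cap = price + items
if cap > items:
    v = emit(items)
    v = price - 9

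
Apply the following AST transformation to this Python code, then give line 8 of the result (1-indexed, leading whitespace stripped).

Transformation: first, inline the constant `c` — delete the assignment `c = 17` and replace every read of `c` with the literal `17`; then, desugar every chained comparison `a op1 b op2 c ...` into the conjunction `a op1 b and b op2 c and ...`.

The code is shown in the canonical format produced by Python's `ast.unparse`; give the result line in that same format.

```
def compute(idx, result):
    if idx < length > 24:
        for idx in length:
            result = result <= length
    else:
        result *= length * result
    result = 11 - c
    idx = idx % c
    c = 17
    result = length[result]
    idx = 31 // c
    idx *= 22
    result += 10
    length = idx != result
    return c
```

idx = idx % 17

Transformed code:
def compute(idx, result):
    if idx < length and length > 24:
        for idx in length:
            result = result <= length
    else:
        result *= length * result
    result = 11 - 17
    idx = idx % 17
    result = length[result]
    idx = 31 // 17
    idx *= 22
    result += 10
    length = idx != result
    return 17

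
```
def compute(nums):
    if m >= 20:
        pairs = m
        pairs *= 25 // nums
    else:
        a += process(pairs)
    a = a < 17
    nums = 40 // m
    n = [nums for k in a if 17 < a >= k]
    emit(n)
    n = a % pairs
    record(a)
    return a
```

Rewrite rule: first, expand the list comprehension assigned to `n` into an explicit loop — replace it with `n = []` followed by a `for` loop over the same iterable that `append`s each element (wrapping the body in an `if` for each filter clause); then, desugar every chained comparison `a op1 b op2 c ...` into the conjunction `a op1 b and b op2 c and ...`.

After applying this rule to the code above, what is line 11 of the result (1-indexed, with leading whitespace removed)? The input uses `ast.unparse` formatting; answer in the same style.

Transformed code:
def compute(nums):
    if m >= 20:
        pairs = m
        pairs *= 25 // nums
    else:
        a += process(pairs)
    a = a < 17
    nums = 40 // m
    n = []
    for k in a:
        if 17 < a and a >= k:
            n.append(nums)
    emit(n)
    n = a % pairs
    record(a)
    return a

if 17 < a and a >= k:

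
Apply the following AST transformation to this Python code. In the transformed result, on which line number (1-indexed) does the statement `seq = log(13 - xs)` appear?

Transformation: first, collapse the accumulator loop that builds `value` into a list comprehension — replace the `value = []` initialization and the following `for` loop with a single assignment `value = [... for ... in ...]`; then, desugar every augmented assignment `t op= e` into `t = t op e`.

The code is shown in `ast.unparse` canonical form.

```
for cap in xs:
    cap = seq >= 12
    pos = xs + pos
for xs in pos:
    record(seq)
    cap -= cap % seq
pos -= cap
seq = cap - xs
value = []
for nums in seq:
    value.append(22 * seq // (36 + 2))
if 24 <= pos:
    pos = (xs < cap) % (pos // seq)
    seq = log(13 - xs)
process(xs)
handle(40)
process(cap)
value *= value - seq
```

Transformed code:
for cap in xs:
    cap = seq >= 12
    pos = xs + pos
for xs in pos:
    record(seq)
    cap = cap - cap % seq
pos = pos - cap
seq = cap - xs
value = [22 * seq // (36 + 2) for nums in seq]
if 24 <= pos:
    pos = (xs < cap) % (pos // seq)
    seq = log(13 - xs)
process(xs)
handle(40)
process(cap)
value = value * (value - seq)

12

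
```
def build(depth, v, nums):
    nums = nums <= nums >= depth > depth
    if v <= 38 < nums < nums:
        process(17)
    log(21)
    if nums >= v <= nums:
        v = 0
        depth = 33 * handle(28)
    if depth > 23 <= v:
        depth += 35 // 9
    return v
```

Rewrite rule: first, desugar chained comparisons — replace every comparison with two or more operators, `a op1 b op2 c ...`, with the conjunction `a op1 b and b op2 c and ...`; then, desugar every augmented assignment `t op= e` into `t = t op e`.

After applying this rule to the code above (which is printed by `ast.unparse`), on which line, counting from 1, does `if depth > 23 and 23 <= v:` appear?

9

Transformed code:
def build(depth, v, nums):
    nums = nums <= nums and nums >= depth and (depth > depth)
    if v <= 38 and 38 < nums and (nums < nums):
        process(17)
    log(21)
    if nums >= v and v <= nums:
        v = 0
        depth = 33 * handle(28)
    if depth > 23 and 23 <= v:
        depth = depth + 35 // 9
    return v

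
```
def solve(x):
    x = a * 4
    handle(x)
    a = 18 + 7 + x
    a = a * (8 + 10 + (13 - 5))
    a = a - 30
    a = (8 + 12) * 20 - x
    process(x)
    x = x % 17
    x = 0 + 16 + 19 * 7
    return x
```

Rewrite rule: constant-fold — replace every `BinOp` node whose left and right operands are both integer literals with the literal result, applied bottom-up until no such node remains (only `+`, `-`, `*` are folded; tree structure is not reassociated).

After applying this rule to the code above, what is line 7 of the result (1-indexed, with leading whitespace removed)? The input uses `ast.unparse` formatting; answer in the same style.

Transformed code:
def solve(x):
    x = a * 4
    handle(x)
    a = 25 + x
    a = a * 26
    a = a - 30
    a = 400 - x
    process(x)
    x = x % 17
    x = 149
    return x

a = 400 - x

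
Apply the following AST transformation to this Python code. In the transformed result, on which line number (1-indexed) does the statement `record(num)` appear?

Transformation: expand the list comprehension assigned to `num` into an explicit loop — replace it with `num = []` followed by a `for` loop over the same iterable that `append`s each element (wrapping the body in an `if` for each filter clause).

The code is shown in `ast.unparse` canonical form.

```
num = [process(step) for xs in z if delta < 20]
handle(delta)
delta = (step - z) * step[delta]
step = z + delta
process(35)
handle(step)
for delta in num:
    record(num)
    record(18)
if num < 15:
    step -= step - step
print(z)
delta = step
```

Transformed code:
num = []
for xs in z:
    if delta < 20:
        num.append(process(step))
handle(delta)
delta = (step - z) * step[delta]
step = z + delta
process(35)
handle(step)
for delta in num:
    record(num)
    record(18)
if num < 15:
    step -= step - step
print(z)
delta = step

11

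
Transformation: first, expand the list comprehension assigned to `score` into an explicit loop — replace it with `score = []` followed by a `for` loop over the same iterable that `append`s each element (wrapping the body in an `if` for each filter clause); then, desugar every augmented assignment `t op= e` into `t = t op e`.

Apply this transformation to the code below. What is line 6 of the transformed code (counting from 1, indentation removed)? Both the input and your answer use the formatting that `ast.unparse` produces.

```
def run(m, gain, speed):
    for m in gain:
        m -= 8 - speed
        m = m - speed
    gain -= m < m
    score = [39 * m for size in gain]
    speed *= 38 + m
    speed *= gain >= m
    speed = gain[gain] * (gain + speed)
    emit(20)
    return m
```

score = []

Transformed code:
def run(m, gain, speed):
    for m in gain:
        m = m - (8 - speed)
        m = m - speed
    gain = gain - (m < m)
    score = []
    for size in gain:
        score.append(39 * m)
    speed = speed * (38 + m)
    speed = speed * (gain >= m)
    speed = gain[gain] * (gain + speed)
    emit(20)
    return m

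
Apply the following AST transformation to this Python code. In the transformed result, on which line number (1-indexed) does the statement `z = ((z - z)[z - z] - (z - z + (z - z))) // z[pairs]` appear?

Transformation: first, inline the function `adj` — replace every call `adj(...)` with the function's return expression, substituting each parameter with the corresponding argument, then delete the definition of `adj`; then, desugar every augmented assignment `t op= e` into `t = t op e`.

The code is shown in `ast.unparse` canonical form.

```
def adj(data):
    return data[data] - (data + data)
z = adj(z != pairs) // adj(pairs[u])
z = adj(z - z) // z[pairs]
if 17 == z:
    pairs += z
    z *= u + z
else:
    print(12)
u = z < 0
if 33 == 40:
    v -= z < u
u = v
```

2

Transformed code:
z = ((z != pairs)[z != pairs] - ((z != pairs) + (z != pairs))) // (pairs[u][pairs[u]] - (pairs[u] + pairs[u]))
z = ((z - z)[z - z] - (z - z + (z - z))) // z[pairs]
if 17 == z:
    pairs = pairs + z
    z = z * (u + z)
else:
    print(12)
u = z < 0
if 33 == 40:
    v = v - (z < u)
u = v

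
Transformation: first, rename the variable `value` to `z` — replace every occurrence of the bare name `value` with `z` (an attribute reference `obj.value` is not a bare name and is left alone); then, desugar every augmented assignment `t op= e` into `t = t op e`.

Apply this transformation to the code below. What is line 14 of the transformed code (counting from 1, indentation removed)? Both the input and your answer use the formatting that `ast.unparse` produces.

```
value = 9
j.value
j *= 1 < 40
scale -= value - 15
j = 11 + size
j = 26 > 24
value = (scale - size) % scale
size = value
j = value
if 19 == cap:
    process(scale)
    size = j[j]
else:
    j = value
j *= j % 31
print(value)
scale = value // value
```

j = z

Transformed code:
z = 9
j.value
j = j * (1 < 40)
scale = scale - (z - 15)
j = 11 + size
j = 26 > 24
z = (scale - size) % scale
size = z
j = z
if 19 == cap:
    process(scale)
    size = j[j]
else:
    j = z
j = j * (j % 31)
print(z)
scale = z // z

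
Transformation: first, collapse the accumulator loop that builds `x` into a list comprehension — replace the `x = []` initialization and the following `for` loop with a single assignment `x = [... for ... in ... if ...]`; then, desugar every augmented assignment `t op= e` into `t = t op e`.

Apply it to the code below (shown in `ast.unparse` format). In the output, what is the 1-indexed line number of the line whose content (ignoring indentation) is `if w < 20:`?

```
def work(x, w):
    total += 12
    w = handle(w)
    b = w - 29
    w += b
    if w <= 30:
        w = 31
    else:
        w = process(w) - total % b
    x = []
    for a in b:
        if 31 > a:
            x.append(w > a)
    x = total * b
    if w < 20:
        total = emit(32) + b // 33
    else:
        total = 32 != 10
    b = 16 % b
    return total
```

Transformed code:
def work(x, w):
    total = total + 12
    w = handle(w)
    b = w - 29
    w = w + b
    if w <= 30:
        w = 31
    else:
        w = process(w) - total % b
    x = [w > a for a in b if 31 > a]
    x = total * b
    if w < 20:
        total = emit(32) + b // 33
    else:
        total = 32 != 10
    b = 16 % b
    return total

12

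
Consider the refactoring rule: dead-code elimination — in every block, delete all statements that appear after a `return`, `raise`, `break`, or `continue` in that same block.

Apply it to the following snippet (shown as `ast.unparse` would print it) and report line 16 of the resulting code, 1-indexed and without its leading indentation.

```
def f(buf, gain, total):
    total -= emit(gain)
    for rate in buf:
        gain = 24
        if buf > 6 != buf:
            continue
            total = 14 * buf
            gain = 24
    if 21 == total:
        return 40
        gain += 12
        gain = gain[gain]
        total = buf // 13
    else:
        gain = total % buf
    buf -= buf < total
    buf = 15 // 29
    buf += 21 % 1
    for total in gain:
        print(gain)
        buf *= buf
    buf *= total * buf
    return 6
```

buf *= buf

Transformed code:
def f(buf, gain, total):
    total -= emit(gain)
    for rate in buf:
        gain = 24
        if buf > 6 != buf:
            continue
    if 21 == total:
        return 40
    else:
        gain = total % buf
    buf -= buf < total
    buf = 15 // 29
    buf += 21 % 1
    for total in gain:
        print(gain)
        buf *= buf
    buf *= total * buf
    return 6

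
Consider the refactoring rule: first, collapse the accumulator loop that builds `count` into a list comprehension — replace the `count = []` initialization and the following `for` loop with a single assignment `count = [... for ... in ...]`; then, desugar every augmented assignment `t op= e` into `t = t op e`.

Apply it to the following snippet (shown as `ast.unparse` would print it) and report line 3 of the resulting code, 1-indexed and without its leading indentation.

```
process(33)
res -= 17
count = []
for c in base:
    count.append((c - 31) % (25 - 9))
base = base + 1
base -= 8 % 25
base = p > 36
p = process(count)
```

count = [(c - 31) % (25 - 9) for c in base]

Transformed code:
process(33)
res = res - 17
count = [(c - 31) % (25 - 9) for c in base]
base = base + 1
base = base - 8 % 25
base = p > 36
p = process(count)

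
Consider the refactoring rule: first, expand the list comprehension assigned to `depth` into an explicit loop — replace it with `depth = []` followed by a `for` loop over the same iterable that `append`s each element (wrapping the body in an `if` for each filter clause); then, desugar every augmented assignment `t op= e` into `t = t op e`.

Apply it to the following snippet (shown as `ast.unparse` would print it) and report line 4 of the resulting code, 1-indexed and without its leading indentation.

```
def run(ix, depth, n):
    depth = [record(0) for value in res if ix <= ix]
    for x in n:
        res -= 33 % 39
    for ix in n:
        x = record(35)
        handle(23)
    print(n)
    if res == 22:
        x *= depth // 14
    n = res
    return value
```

Transformed code:
def run(ix, depth, n):
    depth = []
    for value in res:
        if ix <= ix:
            depth.append(record(0))
    for x in n:
        res = res - 33 % 39
    for ix in n:
        x = record(35)
        handle(23)
    print(n)
    if res == 22:
        x = x * (depth // 14)
    n = res
    return value

if ix <= ix:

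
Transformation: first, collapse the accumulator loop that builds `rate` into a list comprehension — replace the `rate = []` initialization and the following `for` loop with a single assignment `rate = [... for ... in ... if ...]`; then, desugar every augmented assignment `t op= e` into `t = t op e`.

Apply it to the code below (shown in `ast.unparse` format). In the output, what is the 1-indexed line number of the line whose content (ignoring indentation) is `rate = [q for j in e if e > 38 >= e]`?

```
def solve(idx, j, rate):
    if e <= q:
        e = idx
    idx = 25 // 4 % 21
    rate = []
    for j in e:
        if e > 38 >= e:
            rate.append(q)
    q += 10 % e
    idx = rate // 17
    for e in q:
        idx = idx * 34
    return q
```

5

Transformed code:
def solve(idx, j, rate):
    if e <= q:
        e = idx
    idx = 25 // 4 % 21
    rate = [q for j in e if e > 38 >= e]
    q = q + 10 % e
    idx = rate // 17
    for e in q:
        idx = idx * 34
    return q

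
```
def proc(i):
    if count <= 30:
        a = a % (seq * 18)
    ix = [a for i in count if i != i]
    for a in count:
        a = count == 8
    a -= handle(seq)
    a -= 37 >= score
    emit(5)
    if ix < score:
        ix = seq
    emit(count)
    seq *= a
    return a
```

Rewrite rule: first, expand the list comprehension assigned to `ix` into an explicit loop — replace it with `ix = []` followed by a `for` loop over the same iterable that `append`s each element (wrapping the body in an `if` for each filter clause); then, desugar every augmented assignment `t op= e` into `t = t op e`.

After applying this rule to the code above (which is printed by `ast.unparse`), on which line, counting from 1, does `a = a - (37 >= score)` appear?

Transformed code:
def proc(i):
    if count <= 30:
        a = a % (seq * 18)
    ix = []
    for i in count:
        if i != i:
            ix.append(a)
    for a in count:
        a = count == 8
    a = a - handle(seq)
    a = a - (37 >= score)
    emit(5)
    if ix < score:
        ix = seq
    emit(count)
    seq = seq * a
    return a

11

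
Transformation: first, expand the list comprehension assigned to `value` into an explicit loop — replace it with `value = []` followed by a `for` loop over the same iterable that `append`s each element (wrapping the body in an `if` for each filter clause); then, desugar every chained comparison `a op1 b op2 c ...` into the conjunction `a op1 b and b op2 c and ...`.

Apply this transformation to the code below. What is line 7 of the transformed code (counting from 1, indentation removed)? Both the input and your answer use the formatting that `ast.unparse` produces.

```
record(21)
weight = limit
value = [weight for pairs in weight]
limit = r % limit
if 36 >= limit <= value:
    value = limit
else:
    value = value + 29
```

if 36 >= limit and limit <= value:

Transformed code:
record(21)
weight = limit
value = []
for pairs in weight:
    value.append(weight)
limit = r % limit
if 36 >= limit and limit <= value:
    value = limit
else:
    value = value + 29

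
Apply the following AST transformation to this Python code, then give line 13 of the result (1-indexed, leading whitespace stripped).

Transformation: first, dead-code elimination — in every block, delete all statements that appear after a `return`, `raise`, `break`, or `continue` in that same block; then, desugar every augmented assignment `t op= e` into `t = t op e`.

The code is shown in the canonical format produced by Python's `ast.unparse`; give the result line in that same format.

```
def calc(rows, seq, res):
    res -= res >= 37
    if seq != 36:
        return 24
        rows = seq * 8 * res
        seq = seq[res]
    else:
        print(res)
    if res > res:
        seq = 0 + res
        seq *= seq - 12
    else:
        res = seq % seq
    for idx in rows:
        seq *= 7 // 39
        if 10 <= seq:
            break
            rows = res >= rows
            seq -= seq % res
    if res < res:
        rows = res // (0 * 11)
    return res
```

Transformed code:
def calc(rows, seq, res):
    res = res - (res >= 37)
    if seq != 36:
        return 24
    else:
        print(res)
    if res > res:
        seq = 0 + res
        seq = seq * (seq - 12)
    else:
        res = seq % seq
    for idx in rows:
        seq = seq * (7 // 39)
        if 10 <= seq:
            break
    if res < res:
        rows = res // (0 * 11)
    return res

seq = seq * (7 // 39)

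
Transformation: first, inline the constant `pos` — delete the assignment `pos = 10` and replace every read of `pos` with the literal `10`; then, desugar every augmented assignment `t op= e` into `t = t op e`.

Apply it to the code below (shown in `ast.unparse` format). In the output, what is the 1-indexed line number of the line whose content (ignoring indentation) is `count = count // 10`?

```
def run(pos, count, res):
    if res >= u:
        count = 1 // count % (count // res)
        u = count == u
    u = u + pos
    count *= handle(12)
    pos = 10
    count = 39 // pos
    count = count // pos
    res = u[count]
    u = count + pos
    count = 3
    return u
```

Transformed code:
def run(pos, count, res):
    if res >= u:
        count = 1 // count % (count // res)
        u = count == u
    u = u + 10
    count = count * handle(12)
    count = 39 // 10
    count = count // 10
    res = u[count]
    u = count + 10
    count = 3
    return u

8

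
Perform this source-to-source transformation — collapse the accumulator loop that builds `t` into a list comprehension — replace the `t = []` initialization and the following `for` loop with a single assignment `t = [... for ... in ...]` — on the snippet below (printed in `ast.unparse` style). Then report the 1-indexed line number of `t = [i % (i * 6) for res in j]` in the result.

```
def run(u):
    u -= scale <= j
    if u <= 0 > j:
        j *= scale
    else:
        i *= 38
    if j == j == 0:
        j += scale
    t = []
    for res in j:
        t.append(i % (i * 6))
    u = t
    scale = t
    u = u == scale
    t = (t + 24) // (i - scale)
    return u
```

Transformed code:
def run(u):
    u -= scale <= j
    if u <= 0 > j:
        j *= scale
    else:
        i *= 38
    if j == j == 0:
        j += scale
    t = [i % (i * 6) for res in j]
    u = t
    scale = t
    u = u == scale
    t = (t + 24) // (i - scale)
    return u

9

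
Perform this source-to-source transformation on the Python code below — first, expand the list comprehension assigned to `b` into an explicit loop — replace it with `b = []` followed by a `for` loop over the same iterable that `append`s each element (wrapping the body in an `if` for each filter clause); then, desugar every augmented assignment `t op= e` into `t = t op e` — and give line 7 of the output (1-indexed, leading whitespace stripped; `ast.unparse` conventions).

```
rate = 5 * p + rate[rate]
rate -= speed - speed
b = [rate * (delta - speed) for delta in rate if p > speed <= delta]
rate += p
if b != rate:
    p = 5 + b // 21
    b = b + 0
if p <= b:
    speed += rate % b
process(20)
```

Transformed code:
rate = 5 * p + rate[rate]
rate = rate - (speed - speed)
b = []
for delta in rate:
    if p > speed <= delta:
        b.append(rate * (delta - speed))
rate = rate + p
if b != rate:
    p = 5 + b // 21
    b = b + 0
if p <= b:
    speed = speed + rate % b
process(20)

rate = rate + p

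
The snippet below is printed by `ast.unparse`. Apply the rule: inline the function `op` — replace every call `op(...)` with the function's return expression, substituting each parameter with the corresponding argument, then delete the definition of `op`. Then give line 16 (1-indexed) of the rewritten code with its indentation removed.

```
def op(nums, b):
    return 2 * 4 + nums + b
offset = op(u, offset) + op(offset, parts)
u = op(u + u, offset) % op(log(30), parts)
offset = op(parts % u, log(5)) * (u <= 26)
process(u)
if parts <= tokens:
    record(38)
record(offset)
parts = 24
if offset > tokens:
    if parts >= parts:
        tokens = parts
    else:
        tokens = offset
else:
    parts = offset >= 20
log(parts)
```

log(parts)

Transformed code:
offset = 2 * 4 + u + offset + (2 * 4 + offset + parts)
u = (2 * 4 + (u + u) + offset) % (2 * 4 + log(30) + parts)
offset = (2 * 4 + parts % u + log(5)) * (u <= 26)
process(u)
if parts <= tokens:
    record(38)
record(offset)
parts = 24
if offset > tokens:
    if parts >= parts:
        tokens = parts
    else:
        tokens = offset
else:
    parts = offset >= 20
log(parts)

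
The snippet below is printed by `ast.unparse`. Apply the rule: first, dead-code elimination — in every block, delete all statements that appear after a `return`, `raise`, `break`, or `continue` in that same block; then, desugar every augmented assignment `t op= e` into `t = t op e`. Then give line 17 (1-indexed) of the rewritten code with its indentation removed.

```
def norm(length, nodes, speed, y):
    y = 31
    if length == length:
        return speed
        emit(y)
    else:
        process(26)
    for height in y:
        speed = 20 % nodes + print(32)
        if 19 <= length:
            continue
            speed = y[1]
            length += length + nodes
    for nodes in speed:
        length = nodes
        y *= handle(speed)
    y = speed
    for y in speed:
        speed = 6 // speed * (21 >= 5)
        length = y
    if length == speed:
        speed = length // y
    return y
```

length = y

Transformed code:
def norm(length, nodes, speed, y):
    y = 31
    if length == length:
        return speed
    else:
        process(26)
    for height in y:
        speed = 20 % nodes + print(32)
        if 19 <= length:
            continue
    for nodes in speed:
        length = nodes
        y = y * handle(speed)
    y = speed
    for y in speed:
        speed = 6 // speed * (21 >= 5)
        length = y
    if length == speed:
        speed = length // y
    return y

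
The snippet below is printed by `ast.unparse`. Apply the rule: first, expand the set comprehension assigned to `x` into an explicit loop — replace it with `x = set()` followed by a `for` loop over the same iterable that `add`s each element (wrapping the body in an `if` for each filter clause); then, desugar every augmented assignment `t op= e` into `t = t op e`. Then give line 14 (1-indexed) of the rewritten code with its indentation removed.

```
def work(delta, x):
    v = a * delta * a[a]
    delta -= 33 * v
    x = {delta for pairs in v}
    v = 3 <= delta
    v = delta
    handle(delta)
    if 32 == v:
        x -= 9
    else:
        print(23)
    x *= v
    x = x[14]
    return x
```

Transformed code:
def work(delta, x):
    v = a * delta * a[a]
    delta = delta - 33 * v
    x = set()
    for pairs in v:
        x.add(delta)
    v = 3 <= delta
    v = delta
    handle(delta)
    if 32 == v:
        x = x - 9
    else:
        print(23)
    x = x * v
    x = x[14]
    return x

x = x * v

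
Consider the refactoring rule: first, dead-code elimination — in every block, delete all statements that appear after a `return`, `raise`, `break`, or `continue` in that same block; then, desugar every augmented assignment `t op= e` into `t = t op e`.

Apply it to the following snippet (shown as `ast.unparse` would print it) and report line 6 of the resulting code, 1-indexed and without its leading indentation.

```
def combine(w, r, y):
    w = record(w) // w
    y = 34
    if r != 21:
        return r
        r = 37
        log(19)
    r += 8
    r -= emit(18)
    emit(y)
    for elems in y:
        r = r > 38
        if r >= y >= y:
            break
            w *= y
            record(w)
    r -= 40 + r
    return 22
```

Transformed code:
def combine(w, r, y):
    w = record(w) // w
    y = 34
    if r != 21:
        return r
    r = r + 8
    r = r - emit(18)
    emit(y)
    for elems in y:
        r = r > 38
        if r >= y >= y:
            break
    r = r - (40 + r)
    return 22

r = r + 8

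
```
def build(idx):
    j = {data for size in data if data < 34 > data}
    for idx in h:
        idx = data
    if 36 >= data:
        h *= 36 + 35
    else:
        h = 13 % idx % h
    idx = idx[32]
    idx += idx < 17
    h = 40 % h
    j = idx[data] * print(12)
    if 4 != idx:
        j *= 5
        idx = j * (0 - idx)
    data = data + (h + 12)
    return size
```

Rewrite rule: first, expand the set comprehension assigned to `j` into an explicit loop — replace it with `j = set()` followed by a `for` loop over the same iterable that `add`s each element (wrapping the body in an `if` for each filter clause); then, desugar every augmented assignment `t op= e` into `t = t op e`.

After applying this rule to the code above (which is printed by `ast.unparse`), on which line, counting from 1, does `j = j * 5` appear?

17

Transformed code:
def build(idx):
    j = set()
    for size in data:
        if data < 34 > data:
            j.add(data)
    for idx in h:
        idx = data
    if 36 >= data:
        h = h * (36 + 35)
    else:
        h = 13 % idx % h
    idx = idx[32]
    idx = idx + (idx < 17)
    h = 40 % h
    j = idx[data] * print(12)
    if 4 != idx:
        j = j * 5
        idx = j * (0 - idx)
    data = data + (h + 12)
    return size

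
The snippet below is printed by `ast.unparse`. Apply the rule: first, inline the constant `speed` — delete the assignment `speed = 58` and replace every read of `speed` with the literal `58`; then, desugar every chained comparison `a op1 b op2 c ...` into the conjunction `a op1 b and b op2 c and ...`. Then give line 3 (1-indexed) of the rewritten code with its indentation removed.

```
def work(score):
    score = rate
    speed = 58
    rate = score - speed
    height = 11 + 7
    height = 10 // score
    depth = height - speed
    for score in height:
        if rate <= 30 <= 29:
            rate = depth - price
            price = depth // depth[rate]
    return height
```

Transformed code:
def work(score):
    score = rate
    rate = score - 58
    height = 11 + 7
    height = 10 // score
    depth = height - 58
    for score in height:
        if rate <= 30 and 30 <= 29:
            rate = depth - price
            price = depth // depth[rate]
    return height

rate = score - 58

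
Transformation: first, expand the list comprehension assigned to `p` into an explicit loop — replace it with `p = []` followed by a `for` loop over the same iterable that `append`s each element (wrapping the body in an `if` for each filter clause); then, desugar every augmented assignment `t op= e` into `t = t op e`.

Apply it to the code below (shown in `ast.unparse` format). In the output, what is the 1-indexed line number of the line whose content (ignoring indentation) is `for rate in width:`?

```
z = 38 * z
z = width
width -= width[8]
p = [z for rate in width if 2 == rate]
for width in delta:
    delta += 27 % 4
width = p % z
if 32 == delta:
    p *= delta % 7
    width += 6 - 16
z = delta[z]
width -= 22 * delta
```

5

Transformed code:
z = 38 * z
z = width
width = width - width[8]
p = []
for rate in width:
    if 2 == rate:
        p.append(z)
for width in delta:
    delta = delta + 27 % 4
width = p % z
if 32 == delta:
    p = p * (delta % 7)
    width = width + (6 - 16)
z = delta[z]
width = width - 22 * delta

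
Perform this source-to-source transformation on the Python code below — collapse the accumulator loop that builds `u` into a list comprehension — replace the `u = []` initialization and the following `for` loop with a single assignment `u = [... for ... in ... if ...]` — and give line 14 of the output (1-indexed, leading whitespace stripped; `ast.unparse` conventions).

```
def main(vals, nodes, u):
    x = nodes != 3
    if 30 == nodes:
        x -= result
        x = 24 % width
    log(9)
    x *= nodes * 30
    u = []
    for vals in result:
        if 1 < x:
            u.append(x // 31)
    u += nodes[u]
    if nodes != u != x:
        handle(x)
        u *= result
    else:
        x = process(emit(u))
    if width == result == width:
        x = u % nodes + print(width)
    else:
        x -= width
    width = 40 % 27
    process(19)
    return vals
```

x = process(emit(u))

Transformed code:
def main(vals, nodes, u):
    x = nodes != 3
    if 30 == nodes:
        x -= result
        x = 24 % width
    log(9)
    x *= nodes * 30
    u = [x // 31 for vals in result if 1 < x]
    u += nodes[u]
    if nodes != u != x:
        handle(x)
        u *= result
    else:
        x = process(emit(u))
    if width == result == width:
        x = u % nodes + print(width)
    else:
        x -= width
    width = 40 % 27
    process(19)
    return vals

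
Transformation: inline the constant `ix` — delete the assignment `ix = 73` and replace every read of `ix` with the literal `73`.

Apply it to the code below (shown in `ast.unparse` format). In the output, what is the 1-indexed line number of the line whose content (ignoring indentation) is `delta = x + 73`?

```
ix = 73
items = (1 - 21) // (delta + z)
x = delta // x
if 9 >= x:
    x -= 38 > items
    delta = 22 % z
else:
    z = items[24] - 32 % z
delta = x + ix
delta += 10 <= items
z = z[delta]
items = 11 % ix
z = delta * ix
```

8

Transformed code:
items = (1 - 21) // (delta + z)
x = delta // x
if 9 >= x:
    x -= 38 > items
    delta = 22 % z
else:
    z = items[24] - 32 % z
delta = x + 73
delta += 10 <= items
z = z[delta]
items = 11 % 73
z = delta * 73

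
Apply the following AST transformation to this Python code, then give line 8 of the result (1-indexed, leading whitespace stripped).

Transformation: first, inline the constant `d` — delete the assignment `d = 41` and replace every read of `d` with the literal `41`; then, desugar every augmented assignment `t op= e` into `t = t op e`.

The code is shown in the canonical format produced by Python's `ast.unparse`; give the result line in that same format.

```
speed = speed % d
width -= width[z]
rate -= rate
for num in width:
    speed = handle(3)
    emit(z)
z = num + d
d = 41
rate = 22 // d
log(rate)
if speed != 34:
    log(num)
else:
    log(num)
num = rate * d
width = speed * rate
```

Transformed code:
speed = speed % 41
width = width - width[z]
rate = rate - rate
for num in width:
    speed = handle(3)
    emit(z)
z = num + 41
rate = 22 // 41
log(rate)
if speed != 34:
    log(num)
else:
    log(num)
num = rate * 41
width = speed * rate

rate = 22 // 41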